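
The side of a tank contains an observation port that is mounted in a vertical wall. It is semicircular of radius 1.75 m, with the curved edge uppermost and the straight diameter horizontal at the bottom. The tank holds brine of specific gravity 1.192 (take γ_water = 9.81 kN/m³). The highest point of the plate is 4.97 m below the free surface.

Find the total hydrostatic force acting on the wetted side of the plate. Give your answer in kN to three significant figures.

F ≈ 336 kN

γ = 1.192 × 9.81 = 11.69352 kN/m³.
The centroid lies 4r/(3π) = 0.742723 m above the diameter, so r − 4r/(3π) = 1.75 − 0.742723 = 1.00728 m below the topmost point, so the centroid depth is h_c = 4.97 + 1.00728 = 5.97728 m.
A = πr²/2 = π × 1.75²/2 = 4.81056 m².
Resultant F = γ·h_c·A = 11.69352 × 5.97728 × 4.81056 = 336.236 kN.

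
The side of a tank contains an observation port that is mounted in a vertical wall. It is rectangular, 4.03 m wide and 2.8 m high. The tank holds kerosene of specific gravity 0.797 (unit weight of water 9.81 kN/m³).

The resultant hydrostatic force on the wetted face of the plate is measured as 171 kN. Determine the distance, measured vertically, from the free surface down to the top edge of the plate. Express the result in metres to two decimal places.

d_top ≈ 0.54 m

γ = 0.797 × 9.81 = 7.81857 kN/m³.
A = 4.03 × 2.8 = 11.284 m².
From F = γ·h_c·A, the centroid depth is h_c = 171/(7.81857 × 11.284) = 1.93823 m.
The centroid lies 2.8/2 = 1.4 m below the top edge, so the top edge sits at h_top = 1.93823 − 1.4 = 0.53823 m below the surface.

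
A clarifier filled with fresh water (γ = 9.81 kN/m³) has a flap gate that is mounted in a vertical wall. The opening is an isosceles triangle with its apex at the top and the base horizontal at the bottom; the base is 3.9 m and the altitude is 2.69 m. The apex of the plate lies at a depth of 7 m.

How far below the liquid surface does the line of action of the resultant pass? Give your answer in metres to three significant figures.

h_p = 8.84 m

γ = 9.81 kN/m³.
With the apex up, the centroid sits 2h/3 = 2 × 2.69/3 = 1.79333 m below the apex, so the centroid depth is h_c = 7 + 1.79333 = 8.79333 m.
A = ½ × 3.9 × 2.69 = 5.2455 m².
Resultant F = γ·h_c·A = 9.81 × 8.79333 × 5.2455 = 452.49 kN.
I_c = b·h³/36 = 3.9 × 2.69³/36 = 2.10872 m⁴.
Centre of pressure: y_p = y_c + I_c/(y_c·A) = 8.79333 + 2.10872/(8.79333 × 5.2455) = 8.79333 + 0.0457171 = 8.83905 m along the plane.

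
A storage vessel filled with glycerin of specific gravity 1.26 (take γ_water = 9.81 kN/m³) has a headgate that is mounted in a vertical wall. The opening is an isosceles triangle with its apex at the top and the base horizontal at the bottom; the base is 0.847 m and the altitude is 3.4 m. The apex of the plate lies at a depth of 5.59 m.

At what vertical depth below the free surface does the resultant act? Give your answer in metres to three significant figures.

γ = 1.26 × 9.81 = 12.3606 kN/m³.
With the apex up, the centroid sits 2h/3 = 2 × 3.4/3 = 2.26667 m below the apex, so the centroid depth is h_c = 5.59 + 2.26667 = 7.85667 m.
A = ½ × 0.847 × 3.4 = 1.4399 m².
Resultant F = γ·h_c·A = 12.3606 × 7.85667 × 1.4399 = 139.833 kN.
I_c = b·h³/36 = 0.847 × 3.4³/36 = 0.924736 m⁴.
Centre of pressure: y_p = y_c + I_c/(y_c·A) = 7.85667 + 0.924736/(7.85667 × 1.4399) = 7.85667 + 0.0817423 = 7.93841 m along the plane.

h_p = 7.94 m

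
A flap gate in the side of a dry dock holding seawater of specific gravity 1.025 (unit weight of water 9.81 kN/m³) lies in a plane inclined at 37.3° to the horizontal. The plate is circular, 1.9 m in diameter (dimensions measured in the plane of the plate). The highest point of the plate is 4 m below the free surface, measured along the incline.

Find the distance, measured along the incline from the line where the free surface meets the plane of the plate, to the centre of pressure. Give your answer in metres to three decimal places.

y_p = 4.996 m

γ = 1.025 × 9.81 = 10.05525 kN/m³.
Let θ = 37.3° be the plate's angle to the horizontal; measure y along the incline from where the plane meets the free surface. Vertical depth h = y·sinθ with sinθ = 0.605988.
The centroid is at the centre, 0.95 m below the top of the plate, so y_c = 4 + 0.95 = 4.95 m and h_c = 4.95 × 0.605988 = 2.99964 m.
A = π(0.95)² = 2.83529 m².
Resultant F = γ·h_c·A = 10.05525 × 2.99964 × 2.83529 = 85.5184 kN.
I_c = πr⁴/4 = π × 0.95⁴/4 = 0.639712 m⁴.
Centre of pressure: y_p = y_c + I_c/(y_c·A) = 4.95 + 0.639712/(4.95 × 2.83529) = 4.95 + 0.0455808 = 4.99558 m along the plane.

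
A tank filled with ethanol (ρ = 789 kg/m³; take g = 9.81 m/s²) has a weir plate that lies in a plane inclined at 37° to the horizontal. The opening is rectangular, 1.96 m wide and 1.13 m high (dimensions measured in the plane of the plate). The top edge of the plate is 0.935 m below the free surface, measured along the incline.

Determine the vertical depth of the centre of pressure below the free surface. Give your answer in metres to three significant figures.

h_p = 0.945 m

γ = ρg = 789 × 9.81 / 1000 = 7.74009 kN/m³.
Let θ = 37° be the plate's angle to the horizontal; measure y along the incline from where the plane meets the free surface. Vertical depth h = y·sinθ with sinθ = 0.601815.
The centroid lies 1.13/2 = 0.565 m below the top edge, so y_c = 0.935 + 0.565 = 1.5 m and h_c = 1.5 × 0.601815 = 0.902722 m.
A = 1.96 × 1.13 = 2.2148 m².
Resultant F = γ·h_c·A = 7.74009 × 0.902722 × 2.2148 = 15.4751 kN.
I_c = b·h³/12 = 1.96 × 1.13³/12 = 0.235673 m⁴.
Centre of pressure: y_p = y_c + I_c/(y_c·A) = 1.5 + 0.235673/(1.5 × 2.2148) = 1.5 + 0.0709388 = 1.57094 m along the plane.
Vertically, h_p = y_p·sinθ = 1.57094 × 0.601815 = 0.945415 m.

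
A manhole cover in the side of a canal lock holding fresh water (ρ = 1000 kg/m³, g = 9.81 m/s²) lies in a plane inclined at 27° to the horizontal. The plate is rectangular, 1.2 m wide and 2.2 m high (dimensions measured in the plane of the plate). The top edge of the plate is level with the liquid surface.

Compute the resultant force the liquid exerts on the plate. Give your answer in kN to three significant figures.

F ≈ 12.9 kN

γ = ρg = 1000 × 9.81 = 9810 N/m³ = 9.81 kN/m³.
Let θ = 27° be the plate's angle to the horizontal; measure y along the incline from where the plane meets the free surface. Vertical depth h = y·sinθ with sinθ = 0.453990.
The centroid lies 2.2/2 = 1.1 m below the top edge, so y_c = 1.1 m and h_c = 1.1 × 0.453990 = 0.499389 m.
A = 1.2 × 2.2 = 2.64 m².
Resultant F = γ·h_c·A = 9.81 × 0.499389 × 2.64 = 12.9334 kN.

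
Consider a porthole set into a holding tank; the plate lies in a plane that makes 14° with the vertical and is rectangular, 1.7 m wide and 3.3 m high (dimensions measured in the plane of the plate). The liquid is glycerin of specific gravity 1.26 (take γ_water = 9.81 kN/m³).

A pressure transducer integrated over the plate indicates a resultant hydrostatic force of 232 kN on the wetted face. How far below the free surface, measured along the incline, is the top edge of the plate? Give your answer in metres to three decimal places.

y_top ≈ 1.798 m

γ = 1.26 × 9.81 = 12.3606 kN/m³.
A = 1.7 × 3.3 = 5.61 m².
From F = γ·h_c·A, the centroid depth is h_c = 232/(12.3606 × 5.61) = 3.34569 m.
The plate makes 14° with the vertical, i.e. θ = 90° − 14° = 76° to the horizontal. Measuring y along the incline from the free-surface line, vertical depth h = y·sinθ with sinθ = 0.970296.
Along the incline, y_c = h_c/sinθ = 3.34569/0.970296 = 3.44811 m.
The centroid lies 3.3/2 = 1.65 m below the top edge, so the top edge sits at y_top = 3.44811 − 1.65 = 1.79811 m along the incline.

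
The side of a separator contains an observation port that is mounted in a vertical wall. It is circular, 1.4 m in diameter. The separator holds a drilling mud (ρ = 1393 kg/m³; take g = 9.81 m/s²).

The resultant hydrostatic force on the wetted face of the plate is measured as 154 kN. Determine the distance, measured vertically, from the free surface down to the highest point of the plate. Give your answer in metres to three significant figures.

d_top ≈ 6.62 m

γ = ρg = 1393 × 9.81 / 1000 = 13.66533 kN/m³.
A = π(0.7)² = 1.53938 m².
From F = γ·h_c·A, the centroid depth is h_c = 154/(13.66533 × 1.53938) = 7.32074 m.
The centroid is at the centre, 0.7 m below the top of the plate, so the highest point sits at h_top = 7.32074 − 0.7 = 6.62074 m below the surface.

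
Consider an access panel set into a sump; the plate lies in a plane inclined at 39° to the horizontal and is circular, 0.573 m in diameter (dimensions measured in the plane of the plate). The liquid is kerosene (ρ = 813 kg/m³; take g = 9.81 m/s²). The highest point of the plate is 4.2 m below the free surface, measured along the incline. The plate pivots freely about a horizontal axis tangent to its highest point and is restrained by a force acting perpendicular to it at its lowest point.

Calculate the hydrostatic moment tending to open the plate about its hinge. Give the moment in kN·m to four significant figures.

γ = ρg = 813 × 9.81 / 1000 = 7.97553 kN/m³.
Let θ = 39° be the plate's angle to the horizontal; measure y along the incline from where the plane meets the free surface. Vertical depth h = y·sinθ with sinθ = 0.629320.
The centroid is at the centre, 0.2865 m below the top of the plate, so y_c = 4.2 + 0.2865 = 4.4865 m and h_c = 4.4865 × 0.629320 = 2.82344 m.
A = π(0.2865)² = 0.257869 m².
Resultant F = γ·h_c·A = 7.97553 × 2.82344 × 0.257869 = 5.80681 kN.
I_c = πr⁴/4 = π × 0.2865⁴/4 = 0.00529162 m⁴.
Centre of pressure: y_p = y_c + I_c/(y_c·A) = 4.4865 + 0.00529162/(4.4865 × 0.257869) = 4.4865 + 0.00457385 = 4.49107 m along the plane.
The resultant acts 0.2865 + 0.00457385 = 0.291074 m (along the plate) below the hinge at the top edge, so the moment about the hinge is M = F × 0.291074 = 5.80681 × 0.291074 = 1.69021 kN·m.

M ≈ 1.690 kN·m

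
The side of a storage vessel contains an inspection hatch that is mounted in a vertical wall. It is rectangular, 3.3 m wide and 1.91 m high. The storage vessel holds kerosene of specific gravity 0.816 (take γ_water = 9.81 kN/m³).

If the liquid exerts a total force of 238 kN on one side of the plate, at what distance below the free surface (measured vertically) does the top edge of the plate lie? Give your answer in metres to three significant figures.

d_top ≈ 3.76 m

γ = 0.816 × 9.81 = 8.00496 kN/m³.
A = 3.3 × 1.91 = 6.303 m².
From F = γ·h_c·A, the centroid depth is h_c = 238/(8.00496 × 6.303) = 4.71705 m.
The centroid lies 1.91/2 = 0.955 m below the top edge, so the top edge sits at h_top = 4.71705 − 0.955 = 3.76205 m below the surface.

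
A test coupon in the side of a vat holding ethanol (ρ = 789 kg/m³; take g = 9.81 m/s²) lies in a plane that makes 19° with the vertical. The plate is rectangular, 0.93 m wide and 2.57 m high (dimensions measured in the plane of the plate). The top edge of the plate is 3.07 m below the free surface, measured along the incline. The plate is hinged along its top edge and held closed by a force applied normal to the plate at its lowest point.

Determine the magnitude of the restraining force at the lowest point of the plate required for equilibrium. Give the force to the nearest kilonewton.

P ≈ 42 kN

γ = ρg = 789 × 9.81 / 1000 = 7.74009 kN/m³.
The plate makes 19° with the vertical, i.e. θ = 90° − 19° = 71° to the horizontal. Measuring y along the incline from the free-surface line, vertical depth h = y·sinθ with sinθ = 0.945519.
The centroid lies 2.57/2 = 1.285 m below the top edge, so y_c = 3.07 + 1.285 = 4.355 m and h_c = 4.355 × 0.945519 = 4.11774 m.
A = 0.93 × 2.57 = 2.3901 m².
Resultant F = γ·h_c·A = 7.74009 × 4.11774 × 2.3901 = 76.1765 kN.
I_c = b·h³/12 = 0.93 × 2.57³/12 = 1.31553 m⁴.
Centre of pressure: y_p = y_c + I_c/(y_c·A) = 4.355 + 1.31553/(4.355 × 2.3901) = 4.355 + 0.126385 = 4.48139 m along the plane.
The resultant acts 1.285 + 0.126385 = 1.41138 m (along the plate) below the hinge at the top edge, so the moment about the hinge is M = F × 1.41138 = 76.1765 × 1.41138 = 107.514 kN·m.
A normal force at the bottom, 2.57 m from the hinge, must supply this moment: P = 107.514/2.57 = 41.8342 kN.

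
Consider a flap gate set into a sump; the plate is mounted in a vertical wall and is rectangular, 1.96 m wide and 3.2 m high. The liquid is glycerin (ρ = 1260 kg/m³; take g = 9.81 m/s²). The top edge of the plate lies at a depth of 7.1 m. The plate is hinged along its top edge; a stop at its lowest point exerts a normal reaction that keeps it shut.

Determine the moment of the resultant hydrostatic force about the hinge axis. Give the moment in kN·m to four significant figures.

M ≈ 1145 kN·m

γ = ρg = 1260 × 9.81 / 1000 = 12.3606 kN/m³.
The centroid lies 3.2/2 = 1.6 m below the top edge, so the centroid depth is h_c = 7.1 + 1.6 = 8.7 m.
A = 1.96 × 3.2 = 6.272 m².
Resultant F = γ·h_c·A = 12.3606 × 8.7 × 6.272 = 674.473 kN.
I_c = b·h³/12 = 1.96 × 3.2³/12 = 5.35211 m⁴.
Centre of pressure: y_p = y_c + I_c/(y_c·A) = 8.7 + 5.35211/(8.7 × 6.272) = 8.7 + 0.0980844 = 8.79808 m along the plane.
The resultant acts 1.6 + 0.0980844 = 1.69808 m (along the plate) below the hinge at the top edge, so the moment about the hinge is M = F × 1.69808 = 674.473 × 1.69808 = 1145.31 kN·m.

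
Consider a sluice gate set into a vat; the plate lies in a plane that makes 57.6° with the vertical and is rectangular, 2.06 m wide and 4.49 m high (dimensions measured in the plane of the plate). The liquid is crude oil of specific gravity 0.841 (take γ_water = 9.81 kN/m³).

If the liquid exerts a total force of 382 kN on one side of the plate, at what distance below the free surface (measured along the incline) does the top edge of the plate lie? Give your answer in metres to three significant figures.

γ = 0.841 × 9.81 = 8.25021 kN/m³.
A = 2.06 × 4.49 = 9.2494 m².
From F = γ·h_c·A, the centroid depth is h_c = 382/(8.25021 × 9.2494) = 5.00593 m.
The plate makes 57.6° with the vertical, i.e. θ = 90° − 57.6° = 32.4° to the horizontal. Measuring y along the incline from the free-surface line, vertical depth h = y·sinθ with sinθ = 0.535827.
Along the incline, y_c = h_c/sinθ = 5.00593/0.535827 = 9.34244 m.
The centroid lies 4.49/2 = 2.245 m below the top edge, so the top edge sits at y_top = 9.34244 − 2.245 = 7.09744 m along the incline.

y_top ≈ 7.10 m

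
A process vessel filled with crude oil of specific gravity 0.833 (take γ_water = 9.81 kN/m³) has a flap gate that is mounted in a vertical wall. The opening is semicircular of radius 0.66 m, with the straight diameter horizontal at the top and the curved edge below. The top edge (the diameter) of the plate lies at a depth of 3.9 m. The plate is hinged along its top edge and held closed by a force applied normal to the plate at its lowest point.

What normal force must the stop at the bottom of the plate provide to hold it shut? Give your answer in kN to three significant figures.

γ = 0.833 × 9.81 = 8.17173 kN/m³.
The centroid of a semicircle lies 4r/(3π) = 0.280113 m from the diameter, here below the top edge, so the centroid depth is h_c = 3.9 + 0.280113 = 4.18011 m.
A = πr²/2 = π × 0.66²/2 = 0.684239 m².
Resultant F = γ·h_c·A = 8.17173 × 4.18011 × 0.684239 = 23.3727 kN.
I_c = (π/8 − 8/(9π))·r⁴ = 0.109757 × 0.66⁴ = 0.0208261 m⁴.
Centre of pressure: y_p = y_c + I_c/(y_c·A) = 4.18011 + 0.0208261/(4.18011 × 0.684239) = 4.18011 + 0.00728136 = 4.18739 m along the plane.
The resultant acts 0.280113 + 0.00728136 = 0.287394 m (along the plate) below the hinge at the top edge, so the moment about the hinge is M = F × 0.287394 = 23.3727 × 0.287394 = 6.71717 kN·m.
A normal force at the bottom, 0.66 m from the hinge, must supply this moment: P = 6.71717/0.66 = 10.1775 kN.

P ≈ 10.2 kN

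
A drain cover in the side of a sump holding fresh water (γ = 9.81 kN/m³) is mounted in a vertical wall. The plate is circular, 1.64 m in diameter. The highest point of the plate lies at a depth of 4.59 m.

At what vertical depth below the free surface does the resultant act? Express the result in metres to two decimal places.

γ = 9.81 kN/m³.
The centroid is at the centre, 0.82 m below the top of the plate, so the centroid depth is h_c = 4.59 + 0.82 = 5.41 m.
A = π(0.82)² = 2.11241 m².
Resultant F = γ·h_c·A = 9.81 × 5.41 × 2.11241 = 112.11 kN.
I_c = πr⁴/4 = π × 0.82⁴/4 = 0.355096 m⁴.
Centre of pressure: y_p = y_c + I_c/(y_c·A) = 5.41 + 0.355096/(5.41 × 2.11241) = 5.41 + 0.0310721 = 5.44107 m along the plane.

h_p = 5.44 m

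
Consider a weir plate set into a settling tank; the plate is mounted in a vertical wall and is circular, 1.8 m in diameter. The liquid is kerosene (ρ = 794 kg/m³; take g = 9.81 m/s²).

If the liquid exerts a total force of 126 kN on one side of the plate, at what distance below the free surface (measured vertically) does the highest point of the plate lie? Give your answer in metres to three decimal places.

d_top ≈ 5.457 m

γ = ρg = 794 × 9.81 / 1000 = 7.78914 kN/m³.
A = π(0.9)² = 2.54469 m².
From F = γ·h_c·A, the centroid depth is h_c = 126/(7.78914 × 2.54469) = 6.35691 m.
The centroid is at the centre, 0.9 m below the top of the plate, so the highest point sits at h_top = 6.35691 − 0.9 = 5.45691 m below the surface.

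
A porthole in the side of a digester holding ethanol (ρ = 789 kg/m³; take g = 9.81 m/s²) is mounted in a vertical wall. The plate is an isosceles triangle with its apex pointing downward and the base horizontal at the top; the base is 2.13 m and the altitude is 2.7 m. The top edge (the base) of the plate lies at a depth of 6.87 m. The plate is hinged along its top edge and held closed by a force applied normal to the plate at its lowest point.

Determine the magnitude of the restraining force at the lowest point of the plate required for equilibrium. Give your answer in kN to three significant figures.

P ≈ 61.0 kN

γ = ρg = 789 × 9.81 / 1000 = 7.74009 kN/m³.
With the apex down, the centroid sits h/3 = 2.7/3 = 0.9 m below the base (the top edge), so the centroid depth is h_c = 6.87 + 0.9 = 7.77 m.
A = ½ × 2.13 × 2.7 = 2.8755 m².
Resultant F = γ·h_c·A = 7.74009 × 7.77 × 2.8755 = 172.934 kN.
I_c = b·h³/36 = 2.13 × 2.7³/36 = 1.16458 m⁴.
Centre of pressure: y_p = y_c + I_c/(y_c·A) = 7.77 + 1.16458/(7.77 × 2.8755) = 7.77 + 0.0521237 = 7.82212 m along the plane.
The resultant acts 0.9 + 0.0521237 = 0.952124 m (along the plate) below the hinge at the top edge, so the moment about the hinge is M = F × 0.952124 = 172.934 × 0.952124 = 164.655 kN·m.
A normal force at the bottom, 2.7 m from the hinge, must supply this moment: P = 164.655/2.7 = 60.9833 kN.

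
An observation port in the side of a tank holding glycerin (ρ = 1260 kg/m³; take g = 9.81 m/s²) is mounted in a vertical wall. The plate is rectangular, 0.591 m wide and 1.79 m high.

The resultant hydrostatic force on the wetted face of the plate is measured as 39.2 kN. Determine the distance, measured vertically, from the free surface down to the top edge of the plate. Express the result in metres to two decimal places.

d_top ≈ 2.10 m

γ = ρg = 1260 × 9.81 / 1000 = 12.3606 kN/m³.
A = 0.591 × 1.79 = 1.05789 m².
From F = γ·h_c·A, the centroid depth is h_c = 39.2/(12.3606 × 1.05789) = 2.99782 m.
The centroid lies 1.79/2 = 0.895 m below the top edge, so the top edge sits at h_top = 2.99782 − 0.895 = 2.10282 m below the surface.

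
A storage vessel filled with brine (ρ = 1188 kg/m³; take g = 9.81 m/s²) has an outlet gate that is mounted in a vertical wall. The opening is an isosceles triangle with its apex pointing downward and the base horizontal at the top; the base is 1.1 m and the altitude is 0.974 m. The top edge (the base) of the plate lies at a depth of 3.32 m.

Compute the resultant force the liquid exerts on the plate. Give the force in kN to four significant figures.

F ≈ 22.75 kN

γ = ρg = 1188 × 9.81 / 1000 = 11.65428 kN/m³.
With the apex down, the centroid sits h/3 = 0.974/3 = 0.324667 m below the base (the top edge), so the centroid depth is h_c = 3.32 + 0.324667 = 3.64467 m.
A = ½ × 1.1 × 0.974 = 0.5357 m².
Resultant F = γ·h_c·A = 11.65428 × 3.64467 × 0.5357 = 22.7544 kN.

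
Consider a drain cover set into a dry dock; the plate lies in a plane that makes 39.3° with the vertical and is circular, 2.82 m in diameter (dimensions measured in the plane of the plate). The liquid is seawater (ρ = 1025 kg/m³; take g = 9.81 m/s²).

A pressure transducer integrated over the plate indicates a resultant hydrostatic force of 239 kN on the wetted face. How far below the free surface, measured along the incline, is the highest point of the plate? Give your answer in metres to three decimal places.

γ = ρg = 1025 × 9.81 / 1000 = 10.05525 kN/m³.
A = π(1.41)² = 6.2458 m².
From F = γ·h_c·A, the centroid depth is h_c = 239/(10.05525 × 6.2458) = 3.80555 m.
The plate makes 39.3° with the vertical, i.e. θ = 90° − 39.3° = 50.7° to the horizontal. Measuring y along the incline from the free-surface line, vertical depth h = y·sinθ with sinθ = 0.773840.
Along the incline, y_c = h_c/sinθ = 3.80555/0.773840 = 4.91775 m.
The centroid is at the centre, 1.41 m below the top of the plate, so the highest point sits at y_top = 4.91775 − 1.41 = 3.50775 m along the incline.

y_top ≈ 3.508 m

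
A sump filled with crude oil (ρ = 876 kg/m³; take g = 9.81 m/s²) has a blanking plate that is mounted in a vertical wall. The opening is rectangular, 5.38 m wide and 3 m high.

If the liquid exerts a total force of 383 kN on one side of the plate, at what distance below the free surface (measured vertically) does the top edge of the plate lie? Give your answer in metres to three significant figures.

d_top ≈ 1.26 m

γ = ρg = 876 × 9.81 / 1000 = 8.59356 kN/m³.
A = 5.38 × 3 = 16.14 m².
From F = γ·h_c·A, the centroid depth is h_c = 383/(8.59356 × 16.14) = 2.76135 m.
The centroid lies 3/2 = 1.5 m below the top edge, so the top edge sits at h_top = 2.76135 − 1.5 = 1.26135 m below the surface.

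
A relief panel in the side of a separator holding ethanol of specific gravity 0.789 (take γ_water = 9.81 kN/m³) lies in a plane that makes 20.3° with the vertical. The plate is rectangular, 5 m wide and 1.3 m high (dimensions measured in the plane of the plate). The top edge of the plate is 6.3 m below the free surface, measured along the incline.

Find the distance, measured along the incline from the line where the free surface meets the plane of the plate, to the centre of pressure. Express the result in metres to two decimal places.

γ = 0.789 × 9.81 = 7.74009 kN/m³.
The plate makes 20.3° with the vertical, i.e. θ = 90° − 20.3° = 69.7° to the horizontal. Measuring y along the incline from the free-surface line, vertical depth h = y·sinθ with sinθ = 0.937889.
The centroid lies 1.3/2 = 0.65 m below the top edge, so y_c = 6.3 + 0.65 = 6.95 m and h_c = 6.95 × 0.937889 = 6.51833 m.
A = 5 × 1.3 = 6.5 m².
Resultant F = γ·h_c·A = 7.74009 × 6.51833 × 6.5 = 327.941 kN.
I_c = b·h³/12 = 5 × 1.3³/12 = 0.915417 m⁴.
Centre of pressure: y_p = y_c + I_c/(y_c·A) = 6.95 + 0.915417/(6.95 × 6.5) = 6.95 + 0.0202638 = 6.97026 m along the plane.

y_p = 6.97 m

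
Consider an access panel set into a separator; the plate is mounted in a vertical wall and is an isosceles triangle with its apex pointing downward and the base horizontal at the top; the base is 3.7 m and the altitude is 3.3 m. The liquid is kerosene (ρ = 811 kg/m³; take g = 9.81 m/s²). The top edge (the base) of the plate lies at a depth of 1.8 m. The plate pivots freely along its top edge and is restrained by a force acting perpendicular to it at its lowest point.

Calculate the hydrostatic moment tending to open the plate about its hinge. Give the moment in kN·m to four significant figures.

γ = ρg = 811 × 9.81 / 1000 = 7.95591 kN/m³.
With the apex down, the centroid sits h/3 = 3.3/3 = 1.1 m below the base (the top edge), so the centroid depth is h_c = 1.8 + 1.1 = 2.9 m.
A = ½ × 3.7 × 3.3 = 6.105 m².
Resultant F = γ·h_c·A = 7.95591 × 2.9 × 6.105 = 140.855 kN.
I_c = b·h³/36 = 3.7 × 3.3³/36 = 3.69353 m⁴.
Centre of pressure: y_p = y_c + I_c/(y_c·A) = 2.9 + 3.69353/(2.9 × 6.105) = 2.9 + 0.208621 = 3.10862 m along the plane.
The resultant acts 1.1 + 0.208621 = 1.30862 m (along the plate) below the hinge at the top edge, so the moment about the hinge is M = F × 1.30862 = 140.855 × 1.30862 = 184.326 kN·m.

M ≈ 184.3 kN·m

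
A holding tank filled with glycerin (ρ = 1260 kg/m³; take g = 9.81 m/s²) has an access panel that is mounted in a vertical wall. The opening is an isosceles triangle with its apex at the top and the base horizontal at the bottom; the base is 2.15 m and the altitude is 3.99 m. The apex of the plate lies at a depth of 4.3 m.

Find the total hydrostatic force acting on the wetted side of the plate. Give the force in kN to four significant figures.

F ≈ 369.0 kN

γ = ρg = 1260 × 9.81 / 1000 = 12.3606 kN/m³.
With the apex up, the centroid sits 2h/3 = 2 × 3.99/3 = 2.66 m below the apex, so the centroid depth is h_c = 4.3 + 2.66 = 6.96 m.
A = ½ × 2.15 × 3.99 = 4.28925 m².
Resultant F = γ·h_c·A = 12.3606 × 6.96 × 4.28925 = 369.003 kN.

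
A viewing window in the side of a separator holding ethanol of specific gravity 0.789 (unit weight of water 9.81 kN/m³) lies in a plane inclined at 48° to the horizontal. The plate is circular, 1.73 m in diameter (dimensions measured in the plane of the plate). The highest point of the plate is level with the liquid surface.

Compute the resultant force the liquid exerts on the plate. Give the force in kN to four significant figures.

γ = 0.789 × 9.81 = 7.74009 kN/m³.
Let θ = 48° be the plate's angle to the horizontal; measure y along the incline from where the plane meets the free surface. Vertical depth h = y·sinθ with sinθ = 0.743145.
The centroid is at the centre, 0.865 m below the top of the plate, so y_c = 0.865 m and h_c = 0.865 × 0.743145 = 0.64282 m.
A = π(0.865)² = 2.35062 m².
Resultant F = γ·h_c·A = 7.74009 × 0.64282 × 2.35062 = 11.6955 kN.

F ≈ 11.70 kN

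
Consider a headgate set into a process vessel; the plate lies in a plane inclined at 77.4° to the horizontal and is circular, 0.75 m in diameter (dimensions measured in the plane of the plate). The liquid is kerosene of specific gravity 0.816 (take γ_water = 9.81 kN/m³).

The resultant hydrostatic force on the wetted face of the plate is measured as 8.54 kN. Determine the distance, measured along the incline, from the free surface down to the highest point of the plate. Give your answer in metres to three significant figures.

γ = 0.816 × 9.81 = 8.00496 kN/m³.
A = π(0.375)² = 0.441786 m².
From F = γ·h_c·A, the centroid depth is h_c = 8.54/(8.00496 × 0.441786) = 2.41483 m.
Let θ = 77.4° be the plate's angle to the horizontal; measure y along the incline from where the plane meets the free surface. Vertical depth h = y·sinθ with sinθ = 0.975917.
Along the incline, y_c = h_c/sinθ = 2.41483/0.975917 = 2.47442 m.
The centroid is at the centre, 0.375 m below the top of the plate, so the highest point sits at y_top = 2.47442 − 0.375 = 2.09942 m along the incline.

y_top ≈ 2.10 m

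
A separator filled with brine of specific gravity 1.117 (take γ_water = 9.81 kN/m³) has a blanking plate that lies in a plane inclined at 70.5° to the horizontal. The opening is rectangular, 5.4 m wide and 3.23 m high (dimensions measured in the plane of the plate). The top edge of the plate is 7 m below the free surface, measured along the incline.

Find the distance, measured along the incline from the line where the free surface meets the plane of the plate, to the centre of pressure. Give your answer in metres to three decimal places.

γ = 1.117 × 9.81 = 10.95777 kN/m³.
Let θ = 70.5° be the plate's angle to the horizontal; measure y along the incline from where the plane meets the free surface. Vertical depth h = y·sinθ with sinθ = 0.942641.
The centroid lies 3.23/2 = 1.615 m below the top edge, so y_c = 7 + 1.615 = 8.615 m and h_c = 8.615 × 0.942641 = 8.12085 m.
A = 5.4 × 3.23 = 17.442 m².
Resultant F = γ·h_c·A = 10.95777 × 8.12085 × 17.442 = 1552.1 kN.
I_c = b·h³/12 = 5.4 × 3.23³/12 = 15.1642 m⁴.
Centre of pressure: y_p = y_c + I_c/(y_c·A) = 8.615 + 15.1642/(8.615 × 17.442) = 8.615 + 0.100918 = 8.71592 m along the plane.

y_p = 8.716 m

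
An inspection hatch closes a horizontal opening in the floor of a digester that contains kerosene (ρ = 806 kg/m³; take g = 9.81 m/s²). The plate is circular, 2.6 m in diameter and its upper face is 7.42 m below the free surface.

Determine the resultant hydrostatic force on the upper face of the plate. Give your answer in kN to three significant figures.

γ = ρg = 806 × 9.81 / 1000 = 7.90686 kN/m³.
The plate is horizontal, so pressure is uniform at p = γ·h = 7.90686 × 7.42 = 58.6689 kN/m².
A = π(1.3)² = 5.30929 m².
F = p·A = 58.6689 × 5.30929 = 311.49 kN.

F ≈ 311 kN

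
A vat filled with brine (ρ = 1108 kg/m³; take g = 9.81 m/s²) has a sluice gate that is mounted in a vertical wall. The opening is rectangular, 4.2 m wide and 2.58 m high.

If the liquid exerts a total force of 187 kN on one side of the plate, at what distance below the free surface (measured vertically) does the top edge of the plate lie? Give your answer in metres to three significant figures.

γ = ρg = 1108 × 9.81 / 1000 = 10.86948 kN/m³.
A = 4.2 × 2.58 = 10.836 m².
From F = γ·h_c·A, the centroid depth is h_c = 187/(10.86948 × 10.836) = 1.58768 m.
The centroid lies 2.58/2 = 1.29 m below the top edge, so the top edge sits at h_top = 1.58768 − 1.29 = 0.29768 m below the surface.

d_top ≈ 0.298 m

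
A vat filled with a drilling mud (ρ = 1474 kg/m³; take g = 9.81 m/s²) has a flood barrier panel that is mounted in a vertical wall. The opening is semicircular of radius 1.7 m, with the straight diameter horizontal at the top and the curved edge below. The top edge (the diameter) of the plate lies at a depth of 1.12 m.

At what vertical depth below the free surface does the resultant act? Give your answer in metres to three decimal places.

γ = ρg = 1474 × 9.81 / 1000 = 14.45994 kN/m³.
The centroid of a semicircle lies 4r/(3π) = 0.721502 m from the diameter, here below the top edge, so the centroid depth is h_c = 1.12 + 0.721502 = 1.8415 m.
A = πr²/2 = π × 1.7²/2 = 4.5396 m².
Resultant F = γ·h_c·A = 14.45994 × 1.8415 × 4.5396 = 120.88 kN.
I_c = (π/8 − 8/(9π))·r⁴ = 0.109757 × 1.7⁴ = 0.916701 m⁴.
Centre of pressure: y_p = y_c + I_c/(y_c·A) = 1.8415 + 0.916701/(1.8415 × 4.5396) = 1.8415 + 0.109658 = 1.95116 m along the plane.

h_p = 1.951 m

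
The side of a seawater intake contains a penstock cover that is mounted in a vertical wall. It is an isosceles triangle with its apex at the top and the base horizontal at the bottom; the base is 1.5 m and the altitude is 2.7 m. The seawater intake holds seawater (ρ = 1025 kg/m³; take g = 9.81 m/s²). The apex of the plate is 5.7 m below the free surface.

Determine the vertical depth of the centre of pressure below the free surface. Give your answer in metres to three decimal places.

h_p = 7.554 m

γ = ρg = 1025 × 9.81 / 1000 = 10.05525 kN/m³.
With the apex up, the centroid sits 2h/3 = 2 × 2.7/3 = 1.8 m below the apex, so the centroid depth is h_c = 5.7 + 1.8 = 7.5 m.
A = ½ × 1.5 × 2.7 = 2.025 m².
Resultant F = γ·h_c·A = 10.05525 × 7.5 × 2.025 = 152.714 kN.
I_c = b·h³/36 = 1.5 × 2.7³/36 = 0.820125 m⁴.
Centre of pressure: y_p = y_c + I_c/(y_c·A) = 7.5 + 0.820125/(7.5 × 2.025) = 7.5 + 0.054 = 7.554 m along the plane.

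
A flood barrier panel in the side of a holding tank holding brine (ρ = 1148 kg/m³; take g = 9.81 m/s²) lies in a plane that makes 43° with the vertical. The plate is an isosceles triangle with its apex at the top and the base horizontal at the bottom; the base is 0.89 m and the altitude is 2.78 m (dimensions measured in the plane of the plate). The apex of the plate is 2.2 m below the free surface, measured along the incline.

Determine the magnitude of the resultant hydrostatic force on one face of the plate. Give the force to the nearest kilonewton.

γ = ρg = 1148 × 9.81 / 1000 = 11.26188 kN/m³.
The plate makes 43° with the vertical, i.e. θ = 90° − 43° = 47° to the horizontal. Measuring y along the incline from the free-surface line, vertical depth h = y·sinθ with sinθ = 0.731354.
With the apex up, the centroid sits 2h/3 = 2 × 2.78/3 = 1.85333 m below the apex, so y_c = 2.2 + 1.85333 = 4.05333 m and h_c = 4.05333 × 0.731354 = 2.96442 m.
A = ½ × 0.89 × 2.78 = 1.2371 m².
Resultant F = γ·h_c·A = 11.26188 × 2.96442 × 1.2371 = 41.3005 kN.

F ≈ 41 kN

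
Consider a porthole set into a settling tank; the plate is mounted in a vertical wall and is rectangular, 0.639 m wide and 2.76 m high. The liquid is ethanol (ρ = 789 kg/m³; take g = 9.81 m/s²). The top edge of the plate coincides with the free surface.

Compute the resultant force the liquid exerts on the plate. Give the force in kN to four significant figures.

γ = ρg = 789 × 9.81 / 1000 = 7.74009 kN/m³.
The centroid lies 2.76/2 = 1.38 m below the top edge, so the centroid depth is h_c = 1.38 m.
A = 0.639 × 2.76 = 1.76364 m².
Resultant F = γ·h_c·A = 7.74009 × 1.38 × 1.76364 = 18.838 kN.

F ≈ 18.84 kN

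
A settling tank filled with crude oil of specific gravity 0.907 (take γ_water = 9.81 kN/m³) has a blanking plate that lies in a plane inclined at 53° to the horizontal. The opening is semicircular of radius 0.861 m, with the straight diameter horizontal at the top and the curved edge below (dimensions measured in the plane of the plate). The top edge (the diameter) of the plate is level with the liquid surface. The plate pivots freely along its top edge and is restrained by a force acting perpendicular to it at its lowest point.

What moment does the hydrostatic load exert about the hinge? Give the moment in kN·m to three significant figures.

γ = 0.907 × 9.81 = 8.89767 kN/m³.
Let θ = 53° be the plate's angle to the horizontal; measure y along the incline from where the plane meets the free surface. Vertical depth h = y·sinθ with sinθ = 0.798636.
The centroid of a semicircle lies 4r/(3π) = 0.36542 m from the diameter, here below the top edge, so y_c = 0.36542 m and h_c = 0.36542 × 0.798636 = 0.291838 m.
A = πr²/2 = π × 0.861²/2 = 1.16446 m².
Resultant F = γ·h_c·A = 8.89767 × 0.291838 × 1.16446 = 3.02373 kN.
I_c = (π/8 − 8/(9π))·r⁴ = 0.109757 × 0.861⁴ = 0.0603177 m⁴.
Centre of pressure: y_p = y_c + I_c/(y_c·A) = 0.36542 + 0.0603177/(0.36542 × 1.16446) = 0.36542 + 0.141752 = 0.507172 m along the plane.
The resultant acts 0.36542 + 0.141752 = 0.507172 m (along the plate) below the hinge at the top edge, so the moment about the hinge is M = F × 0.507172 = 3.02373 × 0.507172 = 1.53355 kN·m.

M ≈ 1.53 kN·m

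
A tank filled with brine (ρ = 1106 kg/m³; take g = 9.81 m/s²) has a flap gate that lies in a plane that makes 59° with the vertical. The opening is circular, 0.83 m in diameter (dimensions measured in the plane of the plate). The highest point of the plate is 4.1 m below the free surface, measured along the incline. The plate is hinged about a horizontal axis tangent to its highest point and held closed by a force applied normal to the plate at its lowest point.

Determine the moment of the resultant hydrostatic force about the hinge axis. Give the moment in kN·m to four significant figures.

M ≈ 5.795 kN·m

γ = ρg = 1106 × 9.81 / 1000 = 10.84986 kN/m³.
The plate makes 59° with the vertical, i.e. θ = 90° − 59° = 31° to the horizontal. Measuring y along the incline from the free-surface line, vertical depth h = y·sinθ with sinθ = 0.515038.
The centroid is at the centre, 0.415 m below the top of the plate, so y_c = 4.1 + 0.415 = 4.515 m and h_c = 4.515 × 0.515038 = 2.3254 m.
A = π(0.415)² = 0.541061 m².
Resultant F = γ·h_c·A = 10.84986 × 2.3254 × 0.541061 = 13.6511 kN.
I_c = πr⁴/4 = π × 0.415⁴/4 = 0.023296 m⁴.
Centre of pressure: y_p = y_c + I_c/(y_c·A) = 4.515 + 0.023296/(4.515 × 0.541061) = 4.515 + 0.00953624 = 4.52454 m along the plane.
The resultant acts 0.415 + 0.00953624 = 0.424536 m (along the plate) below the hinge at the top edge, so the moment about the hinge is M = F × 0.424536 = 13.6511 × 0.424536 = 5.79538 kN·m.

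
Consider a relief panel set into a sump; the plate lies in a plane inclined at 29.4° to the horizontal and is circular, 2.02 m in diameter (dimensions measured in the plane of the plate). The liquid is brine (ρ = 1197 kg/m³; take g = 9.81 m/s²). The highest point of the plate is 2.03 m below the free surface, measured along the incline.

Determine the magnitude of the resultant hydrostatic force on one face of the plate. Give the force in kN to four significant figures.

γ = ρg = 1197 × 9.81 / 1000 = 11.74257 kN/m³.
Let θ = 29.4° be the plate's angle to the horizontal; measure y along the incline from where the plane meets the free surface. Vertical depth h = y·sinθ with sinθ = 0.490904.
The centroid is at the centre, 1.01 m below the top of the plate, so y_c = 2.03 + 1.01 = 3.04 m and h_c = 3.04 × 0.490904 = 1.49235 m.
A = π(1.01)² = 3.20474 m².
Resultant F = γ·h_c·A = 11.74257 × 1.49235 × 3.20474 = 56.1599 kN.

F ≈ 56.16 kN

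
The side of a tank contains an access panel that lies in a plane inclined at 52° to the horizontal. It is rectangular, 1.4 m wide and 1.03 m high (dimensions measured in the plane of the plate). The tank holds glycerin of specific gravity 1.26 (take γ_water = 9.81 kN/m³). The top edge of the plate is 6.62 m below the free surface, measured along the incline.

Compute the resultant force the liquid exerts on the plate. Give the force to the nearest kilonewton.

γ = 1.26 × 9.81 = 12.3606 kN/m³.
Let θ = 52° be the plate's angle to the horizontal; measure y along the incline from where the plane meets the free surface. Vertical depth h = y·sinθ with sinθ = 0.788011.
The centroid lies 1.03/2 = 0.515 m below the top edge, so y_c = 6.62 + 0.515 = 7.135 m and h_c = 7.135 × 0.788011 = 5.62246 m.
A = 1.4 × 1.03 = 1.442 m².
Resultant F = γ·h_c·A = 12.3606 × 5.62246 × 1.442 = 100.215 kN.

F ≈ 100 kN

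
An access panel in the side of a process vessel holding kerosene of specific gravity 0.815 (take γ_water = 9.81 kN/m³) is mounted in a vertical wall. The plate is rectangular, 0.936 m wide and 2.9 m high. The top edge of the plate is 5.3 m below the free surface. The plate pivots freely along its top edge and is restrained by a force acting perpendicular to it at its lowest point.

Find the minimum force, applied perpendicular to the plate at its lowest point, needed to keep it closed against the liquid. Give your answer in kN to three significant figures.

γ = 0.815 × 9.81 = 7.99515 kN/m³.
The centroid lies 2.9/2 = 1.45 m below the top edge, so the centroid depth is h_c = 5.3 + 1.45 = 6.75 m.
A = 0.936 × 2.9 = 2.7144 m².
Resultant F = γ·h_c·A = 7.99515 × 6.75 × 2.7144 = 146.489 kN.
I_c = b·h³/12 = 0.936 × 2.9³/12 = 1.90234 m⁴.
Centre of pressure: y_p = y_c + I_c/(y_c·A) = 6.75 + 1.90234/(6.75 × 2.7144) = 6.75 + 0.103827 = 6.85383 m along the plane.
The resultant acts 1.45 + 0.103827 = 1.55383 m (along the plate) below the hinge at the top edge, so the moment about the hinge is M = F × 1.55383 = 146.489 × 1.55383 = 227.619 kN·m.
A normal force at the bottom, 2.9 m from the hinge, must supply this moment: P = 227.619/2.9 = 78.4893 kN.

P ≈ 78.5 kN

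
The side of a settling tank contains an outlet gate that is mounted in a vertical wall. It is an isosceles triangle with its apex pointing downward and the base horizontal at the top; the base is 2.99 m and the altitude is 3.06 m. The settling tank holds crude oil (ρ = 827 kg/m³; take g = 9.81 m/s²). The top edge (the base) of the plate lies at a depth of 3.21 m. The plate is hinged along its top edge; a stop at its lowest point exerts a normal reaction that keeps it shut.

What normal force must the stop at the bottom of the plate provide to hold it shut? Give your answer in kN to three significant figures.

γ = ρg = 827 × 9.81 / 1000 = 8.11287 kN/m³.
With the apex down, the centroid sits h/3 = 3.06/3 = 1.02 m below the base (the top edge), so the centroid depth is h_c = 3.21 + 1.02 = 4.23 m.
A = ½ × 2.99 × 3.06 = 4.5747 m².
Resultant F = γ·h_c·A = 8.11287 × 4.23 × 4.5747 = 156.992 kN.
I_c = b·h³/36 = 2.99 × 3.06³/36 = 2.37976 m⁴.
Centre of pressure: y_p = y_c + I_c/(y_c·A) = 4.23 + 2.37976/(4.23 × 4.5747) = 4.23 + 0.122979 = 4.35298 m along the plane.
The resultant acts 1.02 + 0.122979 = 1.14298 m (along the plate) below the hinge at the top edge, so the moment about the hinge is M = F × 1.14298 = 156.992 × 1.14298 = 179.439 kN·m.
A normal force at the bottom, 3.06 m from the hinge, must supply this moment: P = 179.439/3.06 = 58.6402 kN.

P ≈ 58.6 kN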